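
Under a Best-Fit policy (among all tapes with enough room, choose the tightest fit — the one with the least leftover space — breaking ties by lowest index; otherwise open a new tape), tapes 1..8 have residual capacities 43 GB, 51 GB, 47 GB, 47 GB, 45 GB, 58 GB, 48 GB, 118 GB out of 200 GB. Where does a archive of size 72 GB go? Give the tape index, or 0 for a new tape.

Tapes with room: tape 8 (118 GB).
Tightest fit is tape 8 with 118 GB free.

8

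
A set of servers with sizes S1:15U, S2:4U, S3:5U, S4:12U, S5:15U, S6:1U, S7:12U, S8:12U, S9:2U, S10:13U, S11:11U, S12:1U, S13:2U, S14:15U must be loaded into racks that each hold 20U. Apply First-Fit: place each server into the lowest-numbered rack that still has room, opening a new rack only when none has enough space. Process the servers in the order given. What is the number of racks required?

8

Put S1 (15U) in rack 1; 5U remain.
Put S2 (4U) in rack 1; 1U remain.
Put S3 (5U) in rack 2; 15U remain.
Put S4 (12U) in rack 2; 3U remain.
Put S5 (15U) in rack 3; 5U remain.
Put S6 (1U) in rack 1; 0U remain.
Put S7 (12U) in rack 4; 8U remain.
Put S8 (12U) in rack 5; 8U remain.
Put S9 (2U) in rack 2; 1U remain.
Put S10 (13U) in rack 6; 7U remain.
Put S11 (11U) in rack 7; 9U remain.
Put S12 (1U) in rack 2; 0U remain.
Put S13 (2U) in rack 3; 3U remain.
Put S14 (15U) in rack 8; 5U remain.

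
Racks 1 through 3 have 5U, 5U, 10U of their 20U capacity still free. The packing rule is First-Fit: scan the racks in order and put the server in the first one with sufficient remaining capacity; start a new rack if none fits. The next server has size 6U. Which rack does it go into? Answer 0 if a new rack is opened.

Racks with room: rack 3 (10U).
The first with room is rack 3.

3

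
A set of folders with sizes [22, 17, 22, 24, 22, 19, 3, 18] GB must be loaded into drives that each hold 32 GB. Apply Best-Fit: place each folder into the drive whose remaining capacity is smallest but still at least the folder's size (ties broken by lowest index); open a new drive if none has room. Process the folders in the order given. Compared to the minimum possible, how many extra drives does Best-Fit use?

Best-Fit: [22] [17] [22] [24,3] [22] [19] [18] → 7 drives.
7 folders exceed 16 GB (half the capacity), and no two of those can share a drive, so at least 7 drives are needed.
So 7 is already optimal.

0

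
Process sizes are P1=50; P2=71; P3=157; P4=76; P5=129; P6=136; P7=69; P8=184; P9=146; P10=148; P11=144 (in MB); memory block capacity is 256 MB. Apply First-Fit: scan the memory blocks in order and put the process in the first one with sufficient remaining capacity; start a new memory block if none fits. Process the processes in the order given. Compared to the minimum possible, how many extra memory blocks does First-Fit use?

1

First-Fit: [50,71,76] [157,69] [129] [136] [184] [146] [148] [144] → 8 memory blocks.
7 processes exceed 128 MB (half the capacity), and no two of those can share a memory block, so at least 7 memory blocks are needed.
An optimal packing achieves that bound: [184,71] [157,76] [148,69] [146,50] [144] [136] [129] → 7 memory blocks.
Excess: 8 − 7 = 1.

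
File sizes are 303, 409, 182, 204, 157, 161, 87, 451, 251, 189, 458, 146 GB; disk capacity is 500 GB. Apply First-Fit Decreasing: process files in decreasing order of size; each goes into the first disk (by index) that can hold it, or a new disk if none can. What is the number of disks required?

7

Sorted descending: 458, 451, 409, 303, 251, 204, 189, 182, 161, 157, 146, 87.
disk 1: place 458 GB, 42 GB left
disk 2: place 451 GB, 49 GB left
disk 3: place 409 GB, 91 GB left
disk 4: place 303 GB, 197 GB left
disk 5: place 251 GB, 249 GB left
disk 5: place 204 GB, 45 GB left
disk 4: place 189 GB, 8 GB left
disk 6: place 182 GB, 318 GB left
disk 6: place 161 GB, 157 GB left
disk 6: place 157 GB, 0 GB left
disk 7: place 146 GB, 354 GB left
disk 3: place 87 GB, 4 GB left
Final disks: [458] [451] [409,87] [303,189] [251,204] [182,161,157] [146].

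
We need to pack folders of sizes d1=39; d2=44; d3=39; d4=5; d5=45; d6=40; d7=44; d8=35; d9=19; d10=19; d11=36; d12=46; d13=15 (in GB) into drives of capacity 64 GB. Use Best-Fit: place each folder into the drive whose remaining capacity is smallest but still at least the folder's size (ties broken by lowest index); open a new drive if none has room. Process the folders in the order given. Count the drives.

drive 1: place d1 (39 GB), 25 GB left
drive 2: place d2 (44 GB), 20 GB left
drive 3: place d3 (39 GB), 25 GB left
drive 2: place d4 (5 GB), 15 GB left
drive 4: place d5 (45 GB), 19 GB left
drive 5: place d6 (40 GB), 24 GB left
drive 6: place d7 (44 GB), 20 GB left
drive 7: place d8 (35 GB), 29 GB left
drive 4: place d9 (19 GB), 0 GB left
drive 6: place d10 (19 GB), 1 GB left
drive 8: place d11 (36 GB), 28 GB left
drive 9: place d12 (46 GB), 18 GB left
drive 2: place d13 (15 GB), 0 GB left
Final drives: [39] [44,5,15] [39] [45,19] [40] [44,19] [35] [36] [46].

9 drives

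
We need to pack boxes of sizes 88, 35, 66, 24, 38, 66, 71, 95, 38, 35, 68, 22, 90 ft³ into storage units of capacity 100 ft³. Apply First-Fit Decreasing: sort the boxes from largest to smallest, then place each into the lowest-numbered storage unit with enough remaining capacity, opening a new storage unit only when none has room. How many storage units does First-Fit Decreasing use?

Sorted descending: 95, 90, 88, 71, 68, 66, 66, 38, 38, 35, 35, 24, 22.
95 ft³ → storage unit 1 (remaining 5 ft³)
90 ft³ → storage unit 2 (remaining 10 ft³)
88 ft³ → storage unit 3 (remaining 12 ft³)
71 ft³ → storage unit 4 (remaining 29 ft³)
68 ft³ → storage unit 5 (remaining 32 ft³)
66 ft³ → storage unit 6 (remaining 34 ft³)
66 ft³ → storage unit 7 (remaining 34 ft³)
38 ft³ → storage unit 8 (remaining 62 ft³)
38 ft³ → storage unit 8 (remaining 24 ft³)
35 ft³ → storage unit 9 (remaining 65 ft³)
35 ft³ → storage unit 9 (remaining 30 ft³)
24 ft³ → storage unit 4 (remaining 5 ft³)
22 ft³ → storage unit 5 (remaining 10 ft³)
Final storage units: [95] [90] [88] [71,24] [68,22] [66] [66] [38,38] [35,35].

9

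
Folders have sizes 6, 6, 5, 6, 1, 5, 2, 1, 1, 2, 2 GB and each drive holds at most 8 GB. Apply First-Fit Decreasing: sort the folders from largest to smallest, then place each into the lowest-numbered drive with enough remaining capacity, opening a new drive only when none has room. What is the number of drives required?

Sorted descending: 6, 6, 6, 5, 5, 2, 2, 2, 1, 1, 1.
6 GB → drive 1 (remaining 2 GB)
6 GB → drive 2 (remaining 2 GB)
6 GB → drive 3 (remaining 2 GB)
5 GB → drive 4 (remaining 3 GB)
5 GB → drive 5 (remaining 3 GB)
2 GB → drive 1 (remaining 0 GB)
2 GB → drive 2 (remaining 0 GB)
2 GB → drive 3 (remaining 0 GB)
1 GB → drive 4 (remaining 2 GB)
1 GB → drive 4 (remaining 1 GB)
1 GB → drive 4 (remaining 0 GB)
Final drives: [6,2] [6,2] [6,2] [5,1,1,1] [5].

5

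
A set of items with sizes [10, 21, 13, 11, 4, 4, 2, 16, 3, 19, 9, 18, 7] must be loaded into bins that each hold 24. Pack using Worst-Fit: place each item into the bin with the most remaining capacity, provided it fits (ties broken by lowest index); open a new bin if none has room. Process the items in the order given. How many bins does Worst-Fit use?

7

Put 10 in bin 1; 14 remain.
Put 21 in bin 2; 3 remain.
Put 13 in bin 1; 1 remain.
Put 11 in bin 3; 13 remain.
Put 4 in bin 3; 9 remain.
Put 4 in bin 3; 5 remain.
Put 2 in bin 3; 3 remain.
Put 16 in bin 4; 8 remain.
Put 3 in bin 4; 5 remain.
Put 19 in bin 5; 5 remain.
Put 9 in bin 6; 15 remain.
Put 18 in bin 7; 6 remain.
Put 7 in bin 6; 8 remain.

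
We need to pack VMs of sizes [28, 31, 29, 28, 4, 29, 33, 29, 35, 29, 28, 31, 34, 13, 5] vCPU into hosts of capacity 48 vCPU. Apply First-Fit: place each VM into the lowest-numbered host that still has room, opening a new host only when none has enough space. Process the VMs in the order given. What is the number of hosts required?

12 hosts

28 vCPU → host 1 (remaining 20 vCPU)
31 vCPU → host 2 (remaining 17 vCPU)
29 vCPU → host 3 (remaining 19 vCPU)
28 vCPU → host 4 (remaining 20 vCPU)
4 vCPU → host 1 (remaining 16 vCPU)
29 vCPU → host 5 (remaining 19 vCPU)
33 vCPU → host 6 (remaining 15 vCPU)
29 vCPU → host 7 (remaining 19 vCPU)
35 vCPU → host 8 (remaining 13 vCPU)
29 vCPU → host 9 (remaining 19 vCPU)
28 vCPU → host 10 (remaining 20 vCPU)
31 vCPU → host 11 (remaining 17 vCPU)
34 vCPU → host 12 (remaining 14 vCPU)
13 vCPU → host 1 (remaining 3 vCPU)
5 vCPU → host 2 (remaining 12 vCPU)
Final hosts: [28,4,13] [31,5] [29] [28] [29] [33] [29] [35] [29] [28] [31] [34].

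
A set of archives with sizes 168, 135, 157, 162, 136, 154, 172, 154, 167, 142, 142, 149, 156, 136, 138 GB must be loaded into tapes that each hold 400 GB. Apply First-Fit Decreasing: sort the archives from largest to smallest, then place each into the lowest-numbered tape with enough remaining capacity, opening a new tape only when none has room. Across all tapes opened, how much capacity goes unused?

932

Sorted descending: 172, 168, 167, 162, 157, 156, 154, 154, 149, 142, 142, 138, 136, 136, 135.
172 GB → tape 1 (remaining 228 GB)
168 GB → tape 1 (remaining 60 GB)
167 GB → tape 2 (remaining 233 GB)
162 GB → tape 2 (remaining 71 GB)
157 GB → tape 3 (remaining 243 GB)
156 GB → tape 3 (remaining 87 GB)
154 GB → tape 4 (remaining 246 GB)
154 GB → tape 4 (remaining 92 GB)
149 GB → tape 5 (remaining 251 GB)
142 GB → tape 5 (remaining 109 GB)
142 GB → tape 6 (remaining 258 GB)
138 GB → tape 6 (remaining 120 GB)
136 GB → tape 7 (remaining 264 GB)
136 GB → tape 7 (remaining 128 GB)
135 GB → tape 8 (remaining 265 GB)
8 tapes × 400 GB = 3200 GB; used 2268 GB; unused 932 GB.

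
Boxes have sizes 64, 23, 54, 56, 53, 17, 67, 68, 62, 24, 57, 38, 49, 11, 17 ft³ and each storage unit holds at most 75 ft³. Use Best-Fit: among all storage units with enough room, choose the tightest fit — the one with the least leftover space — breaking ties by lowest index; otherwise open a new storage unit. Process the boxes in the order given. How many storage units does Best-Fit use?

64 ft³ → storage unit 1 (remaining 11 ft³)
23 ft³ → storage unit 2 (remaining 52 ft³)
54 ft³ → storage unit 3 (remaining 21 ft³)
56 ft³ → storage unit 4 (remaining 19 ft³)
53 ft³ → storage unit 5 (remaining 22 ft³)
17 ft³ → storage unit 4 (remaining 2 ft³)
67 ft³ → storage unit 6 (remaining 8 ft³)
68 ft³ → storage unit 7 (remaining 7 ft³)
62 ft³ → storage unit 8 (remaining 13 ft³)
24 ft³ → storage unit 2 (remaining 28 ft³)
57 ft³ → storage unit 9 (remaining 18 ft³)
38 ft³ → storage unit 10 (remaining 37 ft³)
49 ft³ → storage unit 11 (remaining 26 ft³)
11 ft³ → storage unit 1 (remaining 0 ft³)
17 ft³ → storage unit 9 (remaining 1 ft³)

11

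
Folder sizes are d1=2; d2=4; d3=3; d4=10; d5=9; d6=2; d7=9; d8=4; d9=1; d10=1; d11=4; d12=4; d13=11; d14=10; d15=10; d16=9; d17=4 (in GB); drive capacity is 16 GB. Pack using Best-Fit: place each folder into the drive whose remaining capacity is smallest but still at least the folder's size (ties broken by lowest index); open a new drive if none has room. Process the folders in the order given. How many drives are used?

Put d1 (2 GB) in drive 1; 14 GB remain.
Put d2 (4 GB) in drive 1; 10 GB remain.
Put d3 (3 GB) in drive 1; 7 GB remain.
Put d4 (10 GB) in drive 2; 6 GB remain.
Put d5 (9 GB) in drive 3; 7 GB remain.
Put d6 (2 GB) in drive 2; 4 GB remain.
Put d7 (9 GB) in drive 4; 7 GB remain.
Put d8 (4 GB) in drive 2; 0 GB remain.
Put d9 (1 GB) in drive 1; 6 GB remain.
Put d10 (1 GB) in drive 1; 5 GB remain.
Put d11 (4 GB) in drive 1; 1 GB remain.
Put d12 (4 GB) in drive 3; 3 GB remain.
Put d13 (11 GB) in drive 5; 5 GB remain.
Put d14 (10 GB) in drive 6; 6 GB remain.
Put d15 (10 GB) in drive 7; 6 GB remain.
Put d16 (9 GB) in drive 8; 7 GB remain.
Put d17 (4 GB) in drive 5; 1 GB remain.

8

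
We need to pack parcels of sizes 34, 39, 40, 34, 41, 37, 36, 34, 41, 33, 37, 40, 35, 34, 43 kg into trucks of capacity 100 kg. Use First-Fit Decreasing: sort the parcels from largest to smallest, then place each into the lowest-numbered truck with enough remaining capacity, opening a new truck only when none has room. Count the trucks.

Sorted descending: 43, 41, 41, 40, 40, 39, 37, 37, 36, 35, 34, 34, 34, 34, 33.
43 kg → truck 1 (remaining 57 kg)
41 kg → truck 1 (remaining 16 kg)
41 kg → truck 2 (remaining 59 kg)
40 kg → truck 2 (remaining 19 kg)
40 kg → truck 3 (remaining 60 kg)
39 kg → truck 3 (remaining 21 kg)
37 kg → truck 4 (remaining 63 kg)
37 kg → truck 4 (remaining 26 kg)
36 kg → truck 5 (remaining 64 kg)
35 kg → truck 5 (remaining 29 kg)
34 kg → truck 6 (remaining 66 kg)
34 kg → truck 6 (remaining 32 kg)
34 kg → truck 7 (remaining 66 kg)
34 kg → truck 7 (remaining 32 kg)
33 kg → truck 8 (remaining 67 kg)

8 trucks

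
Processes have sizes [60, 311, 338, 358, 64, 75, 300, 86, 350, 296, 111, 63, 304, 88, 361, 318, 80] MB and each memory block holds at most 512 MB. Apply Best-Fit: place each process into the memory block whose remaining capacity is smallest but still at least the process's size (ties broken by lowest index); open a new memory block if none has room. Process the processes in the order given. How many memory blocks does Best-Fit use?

9 memory blocks

60 MB → memory block 1 (remaining 452 MB)
311 MB → memory block 1 (remaining 141 MB)
338 MB → memory block 2 (remaining 174 MB)
358 MB → memory block 3 (remaining 154 MB)
64 MB → memory block 1 (remaining 77 MB)
75 MB → memory block 1 (remaining 2 MB)
300 MB → memory block 4 (remaining 212 MB)
86 MB → memory block 3 (remaining 68 MB)
350 MB → memory block 5 (remaining 162 MB)
296 MB → memory block 6 (remaining 216 MB)
111 MB → memory block 5 (remaining 51 MB)
63 MB → memory block 3 (remaining 5 MB)
304 MB → memory block 7 (remaining 208 MB)
88 MB → memory block 2 (remaining 86 MB)
361 MB → memory block 8 (remaining 151 MB)
318 MB → memory block 9 (remaining 194 MB)
80 MB → memory block 2 (remaining 6 MB)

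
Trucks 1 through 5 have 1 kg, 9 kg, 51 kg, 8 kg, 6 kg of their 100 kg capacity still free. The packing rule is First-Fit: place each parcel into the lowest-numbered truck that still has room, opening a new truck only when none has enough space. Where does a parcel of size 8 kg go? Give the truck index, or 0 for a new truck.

2

Trucks with room: truck 2 (9 kg), truck 3 (51 kg), truck 4 (8 kg).
The first with room is truck 2.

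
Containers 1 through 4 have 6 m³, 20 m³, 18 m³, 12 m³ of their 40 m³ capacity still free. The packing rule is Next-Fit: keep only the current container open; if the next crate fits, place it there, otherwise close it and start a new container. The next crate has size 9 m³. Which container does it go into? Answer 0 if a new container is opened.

Next-Fit only looks at container 4, which has 12 m³ free.
9 m³ fits there.

4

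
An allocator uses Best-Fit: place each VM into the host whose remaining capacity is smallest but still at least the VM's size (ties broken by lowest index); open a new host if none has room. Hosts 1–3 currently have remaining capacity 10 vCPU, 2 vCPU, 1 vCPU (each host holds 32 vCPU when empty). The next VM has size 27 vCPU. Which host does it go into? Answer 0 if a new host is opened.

0

No host has ≥ 27 vCPU free, so a new host is opened.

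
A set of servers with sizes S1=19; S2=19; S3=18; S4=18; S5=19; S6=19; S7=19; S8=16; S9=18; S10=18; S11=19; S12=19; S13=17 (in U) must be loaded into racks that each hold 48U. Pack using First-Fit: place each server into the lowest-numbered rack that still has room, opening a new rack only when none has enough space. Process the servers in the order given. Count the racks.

7

rack 1: place S1 (19U), 29U left
rack 1: place S2 (19U), 10U left
rack 2: place S3 (18U), 30U left
rack 2: place S4 (18U), 12U left
rack 3: place S5 (19U), 29U left
rack 3: place S6 (19U), 10U left
rack 4: place S7 (19U), 29U left
rack 4: place S8 (16U), 13U left
rack 5: place S9 (18U), 30U left
rack 5: place S10 (18U), 12U left
rack 6: place S11 (19U), 29U left
rack 6: place S12 (19U), 10U left
rack 7: place S13 (17U), 31U left
Final racks: [19,19] [18,18] [19,19] [19,16] [18,18] [19,19] [17].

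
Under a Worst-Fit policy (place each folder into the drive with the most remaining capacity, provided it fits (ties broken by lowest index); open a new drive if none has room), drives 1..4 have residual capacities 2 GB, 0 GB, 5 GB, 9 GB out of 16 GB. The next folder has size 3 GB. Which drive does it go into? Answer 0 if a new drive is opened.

4

Drives with room: drive 3 (5 GB), drive 4 (9 GB).
Most room is drive 4 with 9 GB free.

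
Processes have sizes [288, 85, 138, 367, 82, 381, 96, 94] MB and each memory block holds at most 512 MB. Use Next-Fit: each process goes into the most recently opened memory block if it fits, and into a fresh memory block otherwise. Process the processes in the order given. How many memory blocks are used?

memory block 1: place 288 MB, 224 MB left
memory block 1: place 85 MB, 139 MB left
memory block 1: place 138 MB, 1 MB left
memory block 2: place 367 MB, 145 MB left
memory block 2: place 82 MB, 63 MB left
memory block 3: place 381 MB, 131 MB left
memory block 3: place 96 MB, 35 MB left
memory block 4: place 94 MB, 418 MB left

4 memory blocks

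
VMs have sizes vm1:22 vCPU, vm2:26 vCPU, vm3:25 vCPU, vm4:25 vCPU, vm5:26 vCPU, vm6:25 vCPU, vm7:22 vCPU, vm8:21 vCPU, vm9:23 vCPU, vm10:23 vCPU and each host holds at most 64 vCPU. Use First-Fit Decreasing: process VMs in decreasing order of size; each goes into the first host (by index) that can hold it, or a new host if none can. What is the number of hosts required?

5

Sorted descending: 26, 26, 25, 25, 25, 23, 23, 22, 22, 21.
26 vCPU → host 1 (remaining 38 vCPU)
26 vCPU → host 1 (remaining 12 vCPU)
25 vCPU → host 2 (remaining 39 vCPU)
25 vCPU → host 2 (remaining 14 vCPU)
25 vCPU → host 3 (remaining 39 vCPU)
23 vCPU → host 3 (remaining 16 vCPU)
23 vCPU → host 4 (remaining 41 vCPU)
22 vCPU → host 4 (remaining 19 vCPU)
22 vCPU → host 5 (remaining 42 vCPU)
21 vCPU → host 5 (remaining 21 vCPU)
Final hosts: [26,26] [25,25] [25,23] [23,22] [22,21].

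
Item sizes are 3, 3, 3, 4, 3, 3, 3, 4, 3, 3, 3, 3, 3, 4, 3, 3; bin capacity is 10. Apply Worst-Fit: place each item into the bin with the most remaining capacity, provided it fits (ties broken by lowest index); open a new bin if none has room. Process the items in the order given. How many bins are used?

6 bins

bin 1: place 3, 7 left
bin 1: place 3, 4 left
bin 1: place 3, 1 left
bin 2: place 4, 6 left
bin 2: place 3, 3 left
bin 2: place 3, 0 left
bin 3: place 3, 7 left
bin 3: place 4, 3 left
bin 3: place 3, 0 left
bin 4: place 3, 7 left
bin 4: place 3, 4 left
bin 4: place 3, 1 left
bin 5: place 3, 7 left
bin 5: place 4, 3 left
bin 5: place 3, 0 left
bin 6: place 3, 7 left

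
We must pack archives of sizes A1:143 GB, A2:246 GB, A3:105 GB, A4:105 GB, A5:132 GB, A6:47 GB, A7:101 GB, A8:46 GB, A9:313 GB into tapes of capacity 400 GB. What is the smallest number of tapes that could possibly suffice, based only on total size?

4

Total size = 143 + 246 + 105 + 105 + 132 + 47 + 101 + 46 + 313 = 1238 GB.
⌈1238 / 400⌉ = 4.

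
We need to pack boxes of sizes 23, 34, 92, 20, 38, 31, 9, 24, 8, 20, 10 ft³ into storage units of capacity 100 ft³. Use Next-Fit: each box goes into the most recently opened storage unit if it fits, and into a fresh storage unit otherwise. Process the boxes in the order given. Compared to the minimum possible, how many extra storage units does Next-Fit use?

0

Next-Fit: [23,34] [92] [20,38,31,9] [24,8,20,10] → 4 storage units.
Total size 309 ft³; any packing needs at least ⌈309/100⌉ = 4 storage units.
So 4 is already optimal.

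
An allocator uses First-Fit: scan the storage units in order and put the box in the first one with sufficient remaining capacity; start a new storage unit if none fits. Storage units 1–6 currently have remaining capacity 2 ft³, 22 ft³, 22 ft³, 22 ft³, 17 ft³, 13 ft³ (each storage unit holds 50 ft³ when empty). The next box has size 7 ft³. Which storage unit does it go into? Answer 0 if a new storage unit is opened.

Storage units with room: storage unit 2 (22 ft³), storage unit 3 (22 ft³), storage unit 4 (22 ft³), storage unit 5 (17 ft³), storage unit 6 (13 ft³).
The first with room is storage unit 2.

2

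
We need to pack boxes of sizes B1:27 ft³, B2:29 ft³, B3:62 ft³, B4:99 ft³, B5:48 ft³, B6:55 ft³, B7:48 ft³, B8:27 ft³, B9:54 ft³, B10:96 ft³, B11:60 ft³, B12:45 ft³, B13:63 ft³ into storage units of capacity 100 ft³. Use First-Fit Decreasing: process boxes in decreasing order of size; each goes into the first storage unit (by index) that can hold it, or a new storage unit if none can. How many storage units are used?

8 storage units

Sorted descending: 99, 96, 63, 62, 60, 55, 54, 48, 48, 45, 29, 27, 27.
Put 99 ft³ in storage unit 1; 1 ft³ remain.
Put 96 ft³ in storage unit 2; 4 ft³ remain.
Put 63 ft³ in storage unit 3; 37 ft³ remain.
Put 62 ft³ in storage unit 4; 38 ft³ remain.
Put 60 ft³ in storage unit 5; 40 ft³ remain.
Put 55 ft³ in storage unit 6; 45 ft³ remain.
Put 54 ft³ in storage unit 7; 46 ft³ remain.
Put 48 ft³ in storage unit 8; 52 ft³ remain.
Put 48 ft³ in storage unit 8; 4 ft³ remain.
Put 45 ft³ in storage unit 6; 0 ft³ remain.
Put 29 ft³ in storage unit 3; 8 ft³ remain.
Put 27 ft³ in storage unit 4; 11 ft³ remain.
Put 27 ft³ in storage unit 5; 13 ft³ remain.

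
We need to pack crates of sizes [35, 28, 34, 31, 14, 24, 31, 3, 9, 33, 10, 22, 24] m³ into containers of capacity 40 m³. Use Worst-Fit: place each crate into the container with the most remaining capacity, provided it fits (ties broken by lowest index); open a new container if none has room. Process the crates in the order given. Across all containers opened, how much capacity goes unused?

62

35 m³ → container 1 (remaining 5 m³)
28 m³ → container 2 (remaining 12 m³)
34 m³ → container 3 (remaining 6 m³)
31 m³ → container 4 (remaining 9 m³)
14 m³ → container 5 (remaining 26 m³)
24 m³ → container 5 (remaining 2 m³)
31 m³ → container 6 (remaining 9 m³)
3 m³ → container 2 (remaining 9 m³)
9 m³ → container 2 (remaining 0 m³)
33 m³ → container 7 (remaining 7 m³)
10 m³ → container 8 (remaining 30 m³)
22 m³ → container 8 (remaining 8 m³)
24 m³ → container 9 (remaining 16 m³)
9 containers × 40 m³ = 360 m³; used 298 m³; unused 62 m³.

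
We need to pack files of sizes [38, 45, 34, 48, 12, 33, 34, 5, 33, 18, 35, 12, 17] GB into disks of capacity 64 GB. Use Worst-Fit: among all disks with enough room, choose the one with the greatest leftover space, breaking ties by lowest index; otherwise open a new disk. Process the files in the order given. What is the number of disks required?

8

38 GB → disk 1 (remaining 26 GB)
45 GB → disk 2 (remaining 19 GB)
34 GB → disk 3 (remaining 30 GB)
48 GB → disk 4 (remaining 16 GB)
12 GB → disk 3 (remaining 18 GB)
33 GB → disk 5 (remaining 31 GB)
34 GB → disk 6 (remaining 30 GB)
5 GB → disk 5 (remaining 26 GB)
33 GB → disk 7 (remaining 31 GB)
18 GB → disk 7 (remaining 13 GB)
35 GB → disk 8 (remaining 29 GB)
12 GB → disk 6 (remaining 18 GB)
17 GB → disk 8 (remaining 12 GB)
Final disks: [38] [45] [34,12] [48] [33,5] [34,12] [33,18] [35,17].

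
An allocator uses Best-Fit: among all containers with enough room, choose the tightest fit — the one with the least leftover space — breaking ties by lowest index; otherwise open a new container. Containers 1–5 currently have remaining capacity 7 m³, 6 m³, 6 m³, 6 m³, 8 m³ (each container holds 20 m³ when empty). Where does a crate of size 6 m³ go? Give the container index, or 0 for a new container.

2

Containers with room: container 1 (7 m³), container 2 (6 m³), container 3 (6 m³), container 4 (6 m³), container 5 (8 m³).
Tightest fit is container 2 with 6 m³ free.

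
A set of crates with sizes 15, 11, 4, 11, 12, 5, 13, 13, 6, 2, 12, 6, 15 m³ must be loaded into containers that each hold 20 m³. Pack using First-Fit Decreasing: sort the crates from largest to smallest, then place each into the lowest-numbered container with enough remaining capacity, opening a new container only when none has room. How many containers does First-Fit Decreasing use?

Sorted descending: 15, 15, 13, 13, 12, 12, 11, 11, 6, 6, 5, 4, 2.
container 1: place 15 m³, 5 m³ left
container 2: place 15 m³, 5 m³ left
container 3: place 13 m³, 7 m³ left
container 4: place 13 m³, 7 m³ left
container 5: place 12 m³, 8 m³ left
container 6: place 12 m³, 8 m³ left
container 7: place 11 m³, 9 m³ left
container 8: place 11 m³, 9 m³ left
container 3: place 6 m³, 1 m³ left
container 4: place 6 m³, 1 m³ left
container 1: place 5 m³, 0 m³ left
container 2: place 4 m³, 1 m³ left
container 5: place 2 m³, 6 m³ left

8 containers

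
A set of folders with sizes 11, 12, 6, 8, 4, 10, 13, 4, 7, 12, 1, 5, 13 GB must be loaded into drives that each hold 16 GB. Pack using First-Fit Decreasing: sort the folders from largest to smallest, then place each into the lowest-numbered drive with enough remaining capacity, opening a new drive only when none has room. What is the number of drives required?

Sorted descending: 13, 13, 12, 12, 11, 10, 8, 7, 6, 5, 4, 4, 1.
drive 1: place 13 GB, 3 GB left
drive 2: place 13 GB, 3 GB left
drive 3: place 12 GB, 4 GB left
drive 4: place 12 GB, 4 GB left
drive 5: place 11 GB, 5 GB left
drive 6: place 10 GB, 6 GB left
drive 7: place 8 GB, 8 GB left
drive 7: place 7 GB, 1 GB left
drive 6: place 6 GB, 0 GB left
drive 5: place 5 GB, 0 GB left
drive 3: place 4 GB, 0 GB left
drive 4: place 4 GB, 0 GB left
drive 1: place 1 GB, 2 GB left
Final drives: [13,1] [13] [12,4] [12,4] [11,5] [10,6] [8,7].

7 drives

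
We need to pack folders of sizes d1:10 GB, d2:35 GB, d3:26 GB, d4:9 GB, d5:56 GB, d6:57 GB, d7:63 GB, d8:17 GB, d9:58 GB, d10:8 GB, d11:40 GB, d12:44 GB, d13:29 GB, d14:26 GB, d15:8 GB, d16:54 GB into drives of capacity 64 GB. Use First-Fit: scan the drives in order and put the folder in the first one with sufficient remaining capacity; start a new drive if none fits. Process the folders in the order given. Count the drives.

10

drive 1: place d1 (10 GB), 54 GB left
drive 1: place d2 (35 GB), 19 GB left
drive 2: place d3 (26 GB), 38 GB left
drive 1: place d4 (9 GB), 10 GB left
drive 3: place d5 (56 GB), 8 GB left
drive 4: place d6 (57 GB), 7 GB left
drive 5: place d7 (63 GB), 1 GB left
drive 2: place d8 (17 GB), 21 GB left
drive 6: place d9 (58 GB), 6 GB left
drive 1: place d10 (8 GB), 2 GB left
drive 7: place d11 (40 GB), 24 GB left
drive 8: place d12 (44 GB), 20 GB left
drive 9: place d13 (29 GB), 35 GB left
drive 9: place d14 (26 GB), 9 GB left
drive 2: place d15 (8 GB), 13 GB left
drive 10: place d16 (54 GB), 10 GB left
Final drives: [10,35,9,8] [26,17,8] [56] [57] [63] [58] [40] [44] [29,26] [54].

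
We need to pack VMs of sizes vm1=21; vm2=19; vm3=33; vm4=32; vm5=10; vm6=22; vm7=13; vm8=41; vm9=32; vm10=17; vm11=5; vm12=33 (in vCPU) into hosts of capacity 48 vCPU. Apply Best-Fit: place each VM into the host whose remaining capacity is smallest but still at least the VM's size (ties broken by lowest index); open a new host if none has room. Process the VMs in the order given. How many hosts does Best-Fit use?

7 hosts

Put vm1 (21 vCPU) in host 1; 27 vCPU remain.
Put vm2 (19 vCPU) in host 1; 8 vCPU remain.
Put vm3 (33 vCPU) in host 2; 15 vCPU remain.
Put vm4 (32 vCPU) in host 3; 16 vCPU remain.
Put vm5 (10 vCPU) in host 2; 5 vCPU remain.
Put vm6 (22 vCPU) in host 4; 26 vCPU remain.
Put vm7 (13 vCPU) in host 3; 3 vCPU remain.
Put vm8 (41 vCPU) in host 5; 7 vCPU remain.
Put vm9 (32 vCPU) in host 6; 16 vCPU remain.
Put vm10 (17 vCPU) in host 4; 9 vCPU remain.
Put vm11 (5 vCPU) in host 2; 0 vCPU remain.
Put vm12 (33 vCPU) in host 7; 15 vCPU remain.
Final hosts: [21,19] [33,10,5] [32,13] [22,17] [41] [32] [33].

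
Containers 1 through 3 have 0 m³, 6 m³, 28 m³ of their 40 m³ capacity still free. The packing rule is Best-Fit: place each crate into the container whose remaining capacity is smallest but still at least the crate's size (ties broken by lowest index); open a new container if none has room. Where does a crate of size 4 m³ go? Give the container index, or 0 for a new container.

Containers with room: container 2 (6 m³), container 3 (28 m³).
Tightest fit is container 2 with 6 m³ free.

2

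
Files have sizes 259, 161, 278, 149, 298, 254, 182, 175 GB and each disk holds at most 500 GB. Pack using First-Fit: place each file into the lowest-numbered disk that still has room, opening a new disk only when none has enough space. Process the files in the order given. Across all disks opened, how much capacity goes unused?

244

disk 1: place 259 GB, 241 GB left
disk 1: place 161 GB, 80 GB left
disk 2: place 278 GB, 222 GB left
disk 2: place 149 GB, 73 GB left
disk 3: place 298 GB, 202 GB left
disk 4: place 254 GB, 246 GB left
disk 3: place 182 GB, 20 GB left
disk 4: place 175 GB, 71 GB left
4 disks × 500 GB = 2000 GB; used 1756 GB; unused 244 GB.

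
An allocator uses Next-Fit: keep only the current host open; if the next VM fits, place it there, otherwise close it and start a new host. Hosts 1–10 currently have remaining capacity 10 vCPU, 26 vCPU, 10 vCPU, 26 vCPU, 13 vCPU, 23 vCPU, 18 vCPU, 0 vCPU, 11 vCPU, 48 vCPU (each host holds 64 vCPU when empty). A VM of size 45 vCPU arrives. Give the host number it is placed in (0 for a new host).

Next-Fit only looks at host 10, which has 48 vCPU free.
45 vCPU fits there.

10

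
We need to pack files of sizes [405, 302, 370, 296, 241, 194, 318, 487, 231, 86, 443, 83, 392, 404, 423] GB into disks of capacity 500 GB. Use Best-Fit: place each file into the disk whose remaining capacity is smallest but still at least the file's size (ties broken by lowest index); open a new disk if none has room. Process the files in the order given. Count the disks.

11

disk 1: place 405 GB, 95 GB left
disk 2: place 302 GB, 198 GB left
disk 3: place 370 GB, 130 GB left
disk 4: place 296 GB, 204 GB left
disk 5: place 241 GB, 259 GB left
disk 2: place 194 GB, 4 GB left
disk 6: place 318 GB, 182 GB left
disk 7: place 487 GB, 13 GB left
disk 5: place 231 GB, 28 GB left
disk 1: place 86 GB, 9 GB left
disk 8: place 443 GB, 57 GB left
disk 3: place 83 GB, 47 GB left
disk 9: place 392 GB, 108 GB left
disk 10: place 404 GB, 96 GB left
disk 11: place 423 GB, 77 GB left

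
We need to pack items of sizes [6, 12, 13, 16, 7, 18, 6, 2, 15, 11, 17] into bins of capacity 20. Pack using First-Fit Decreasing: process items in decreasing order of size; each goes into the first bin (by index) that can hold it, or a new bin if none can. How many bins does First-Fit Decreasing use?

Sorted descending: 18, 17, 16, 15, 13, 12, 11, 7, 6, 6, 2.
18 → bin 1 (remaining 2)
17 → bin 2 (remaining 3)
16 → bin 3 (remaining 4)
15 → bin 4 (remaining 5)
13 → bin 5 (remaining 7)
12 → bin 6 (remaining 8)
11 → bin 7 (remaining 9)
7 → bin 5 (remaining 0)
6 → bin 6 (remaining 2)
6 → bin 7 (remaining 3)
2 → bin 1 (remaining 0)

7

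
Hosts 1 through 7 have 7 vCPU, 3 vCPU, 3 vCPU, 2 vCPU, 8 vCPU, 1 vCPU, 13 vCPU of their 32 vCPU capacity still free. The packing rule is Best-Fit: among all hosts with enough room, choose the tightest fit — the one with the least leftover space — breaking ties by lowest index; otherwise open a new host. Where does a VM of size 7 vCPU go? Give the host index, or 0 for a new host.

Hosts with room: host 1 (7 vCPU), host 5 (8 vCPU), host 7 (13 vCPU).
Tightest fit is host 1 with 7 vCPU free.

1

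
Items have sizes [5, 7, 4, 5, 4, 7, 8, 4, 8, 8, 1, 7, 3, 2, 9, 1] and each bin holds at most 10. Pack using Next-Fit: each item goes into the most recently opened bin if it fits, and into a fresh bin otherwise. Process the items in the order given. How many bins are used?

12

Put 5 in bin 1; 5 remain.
Put 7 in bin 2; 3 remain.
Put 4 in bin 3; 6 remain.
Put 5 in bin 3; 1 remain.
Put 4 in bin 4; 6 remain.
Put 7 in bin 5; 3 remain.
Put 8 in bin 6; 2 remain.
Put 4 in bin 7; 6 remain.
Put 8 in bin 8; 2 remain.
Put 8 in bin 9; 2 remain.
Put 1 in bin 9; 1 remain.
Put 7 in bin 10; 3 remain.
Put 3 in bin 10; 0 remain.
Put 2 in bin 11; 8 remain.
Put 9 in bin 12; 1 remain.
Put 1 in bin 12; 0 remain.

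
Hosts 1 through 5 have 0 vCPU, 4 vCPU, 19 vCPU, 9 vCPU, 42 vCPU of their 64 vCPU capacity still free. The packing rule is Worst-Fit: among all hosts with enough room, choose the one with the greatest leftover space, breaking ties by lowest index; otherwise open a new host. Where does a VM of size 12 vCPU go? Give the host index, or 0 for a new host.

Hosts with room: host 3 (19 vCPU), host 5 (42 vCPU).
Most room is host 5 with 42 vCPU free.

5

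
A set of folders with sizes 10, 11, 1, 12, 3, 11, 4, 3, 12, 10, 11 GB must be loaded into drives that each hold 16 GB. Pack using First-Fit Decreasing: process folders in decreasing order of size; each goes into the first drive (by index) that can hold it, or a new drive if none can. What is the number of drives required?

7 drives

Sorted descending: 12, 12, 11, 11, 11, 10, 10, 4, 3, 3, 1.
Put 12 GB in drive 1; 4 GB remain.
Put 12 GB in drive 2; 4 GB remain.
Put 11 GB in drive 3; 5 GB remain.
Put 11 GB in drive 4; 5 GB remain.
Put 11 GB in drive 5; 5 GB remain.
Put 10 GB in drive 6; 6 GB remain.
Put 10 GB in drive 7; 6 GB remain.
Put 4 GB in drive 1; 0 GB remain.
Put 3 GB in drive 2; 1 GB remain.
Put 3 GB in drive 3; 2 GB remain.
Put 1 GB in drive 2; 0 GB remain.
Final drives: [12,4] [12,3,1] [11,3] [11] [11] [10] [10].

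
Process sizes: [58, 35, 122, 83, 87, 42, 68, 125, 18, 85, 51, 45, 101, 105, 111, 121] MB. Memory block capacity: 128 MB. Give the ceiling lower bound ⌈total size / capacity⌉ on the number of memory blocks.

Total size = 58 + 35 + 122 + 83 + 87 + 42 + 68 + 125 + 18 + 85 + 51 + 45 + 101 + 105 + 111 + 121 = 1257 MB.
⌈1257 / 128⌉ = 10.

10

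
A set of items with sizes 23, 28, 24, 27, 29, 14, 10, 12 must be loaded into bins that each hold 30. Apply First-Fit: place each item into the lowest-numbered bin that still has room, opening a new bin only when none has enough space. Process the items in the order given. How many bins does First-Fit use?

bin 1: place 23, 7 left
bin 2: place 28, 2 left
bin 3: place 24, 6 left
bin 4: place 27, 3 left
bin 5: place 29, 1 left
bin 6: place 14, 16 left
bin 6: place 10, 6 left
bin 7: place 12, 18 left

7 bins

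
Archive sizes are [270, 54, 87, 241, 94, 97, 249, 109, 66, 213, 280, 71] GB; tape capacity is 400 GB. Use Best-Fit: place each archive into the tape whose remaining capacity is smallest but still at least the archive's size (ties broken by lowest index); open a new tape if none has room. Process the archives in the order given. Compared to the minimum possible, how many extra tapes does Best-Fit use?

Best-Fit: [270,54,71] [87,241,66] [94,97] [249,109] [213] [280] → 6 tapes.
Total size 1831 GB; any packing needs at least ⌈1831/400⌉ = 5 tapes.
An optimal packing achieves that bound: [280,109] [270,97] [249,94,54] [241,87,71] [213,66] → 5 tapes.
Excess: 6 − 5 = 1.

1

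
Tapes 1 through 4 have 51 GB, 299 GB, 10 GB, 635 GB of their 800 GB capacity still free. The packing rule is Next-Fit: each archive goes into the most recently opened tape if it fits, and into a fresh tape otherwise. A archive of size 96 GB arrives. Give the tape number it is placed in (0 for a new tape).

4

Next-Fit only looks at tape 4, which has 635 GB free.
96 GB fits there.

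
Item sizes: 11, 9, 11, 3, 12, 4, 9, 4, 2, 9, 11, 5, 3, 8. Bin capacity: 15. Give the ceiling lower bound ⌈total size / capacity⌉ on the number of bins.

7 bins

Total size = 11 + 9 + 11 + 3 + 12 + 4 + 9 + 4 + 2 + 9 + 11 + 5 + 3 + 8 = 101.
⌈101 / 15⌉ = 7.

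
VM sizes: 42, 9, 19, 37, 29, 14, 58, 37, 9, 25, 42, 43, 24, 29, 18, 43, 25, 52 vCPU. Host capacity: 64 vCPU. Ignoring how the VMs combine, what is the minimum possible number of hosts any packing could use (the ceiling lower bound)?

Total size = 42 + 9 + 19 + 37 + 29 + 14 + 58 + 37 + 9 + 25 + 42 + 43 + 24 + 29 + 18 + 43 + 25 + 52 = 555 vCPU.
⌈555 / 64⌉ = 9.

9 hosts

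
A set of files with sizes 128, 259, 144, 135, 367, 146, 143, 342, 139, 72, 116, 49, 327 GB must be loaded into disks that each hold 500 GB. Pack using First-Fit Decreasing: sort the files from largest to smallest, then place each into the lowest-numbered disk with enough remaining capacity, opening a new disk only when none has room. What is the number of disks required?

Sorted descending: 367, 342, 327, 259, 146, 144, 143, 139, 135, 128, 116, 72, 49.
367 GB → disk 1 (remaining 133 GB)
342 GB → disk 2 (remaining 158 GB)
327 GB → disk 3 (remaining 173 GB)
259 GB → disk 4 (remaining 241 GB)
146 GB → disk 2 (remaining 12 GB)
144 GB → disk 3 (remaining 29 GB)
143 GB → disk 4 (remaining 98 GB)
139 GB → disk 5 (remaining 361 GB)
135 GB → disk 5 (remaining 226 GB)
128 GB → disk 1 (remaining 5 GB)
116 GB → disk 5 (remaining 110 GB)
72 GB → disk 4 (remaining 26 GB)
49 GB → disk 5 (remaining 61 GB)

5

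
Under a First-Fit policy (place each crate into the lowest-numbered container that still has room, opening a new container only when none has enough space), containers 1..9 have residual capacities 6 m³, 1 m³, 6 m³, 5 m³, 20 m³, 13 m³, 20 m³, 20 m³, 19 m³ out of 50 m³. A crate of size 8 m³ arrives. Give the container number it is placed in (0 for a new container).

Containers with room: container 5 (20 m³), container 6 (13 m³), container 7 (20 m³), container 8 (20 m³), container 9 (19 m³).
The first with room is container 5.

5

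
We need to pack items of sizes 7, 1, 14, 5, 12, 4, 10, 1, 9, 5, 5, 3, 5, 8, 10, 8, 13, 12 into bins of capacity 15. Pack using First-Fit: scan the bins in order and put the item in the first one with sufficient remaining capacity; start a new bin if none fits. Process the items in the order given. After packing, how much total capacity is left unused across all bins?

Put 7 in bin 1; 8 remain.
Put 1 in bin 1; 7 remain.
Put 14 in bin 2; 1 remain.
Put 5 in bin 1; 2 remain.
Put 12 in bin 3; 3 remain.
Put 4 in bin 4; 11 remain.
Put 10 in bin 4; 1 remain.
Put 1 in bin 1; 1 remain.
Put 9 in bin 5; 6 remain.
Put 5 in bin 5; 1 remain.
Put 5 in bin 6; 10 remain.
Put 3 in bin 3; 0 remain.
Put 5 in bin 6; 5 remain.
Put 8 in bin 7; 7 remain.
Put 10 in bin 8; 5 remain.
Put 8 in bin 9; 7 remain.
Put 13 in bin 10; 2 remain.
Put 12 in bin 11; 3 remain.
11 bins × 15 = 165; used 132; unused 33.

33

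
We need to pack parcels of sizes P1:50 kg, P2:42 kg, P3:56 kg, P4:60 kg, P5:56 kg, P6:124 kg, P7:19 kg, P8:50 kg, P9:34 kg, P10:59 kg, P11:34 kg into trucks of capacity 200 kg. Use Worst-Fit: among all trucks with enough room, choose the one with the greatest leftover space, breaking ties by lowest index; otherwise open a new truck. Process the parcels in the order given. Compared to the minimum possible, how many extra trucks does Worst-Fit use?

Worst-Fit: [50,42,56] [60,56,19,34] [124,50] [59,34] → 4 trucks.
Total size 584 kg; any packing needs at least ⌈584/200⌉ = 3 trucks.
An optimal packing achieves that bound: [124,56,19] [60,59,42,34] [56,50,50,34] → 3 trucks.
Excess: 4 − 3 = 1.

1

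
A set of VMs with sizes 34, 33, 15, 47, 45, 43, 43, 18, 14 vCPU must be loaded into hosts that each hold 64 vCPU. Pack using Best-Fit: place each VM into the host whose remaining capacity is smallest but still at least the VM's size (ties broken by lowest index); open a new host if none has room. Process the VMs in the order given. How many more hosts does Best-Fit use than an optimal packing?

Best-Fit: [34,15,14] [33] [47] [45,18] [43] [43] → 6 hosts.
6 VMs exceed 32 vCPU (half the capacity), and no two of those can share a host, so at least 6 hosts are needed.
So 6 is already optimal.

0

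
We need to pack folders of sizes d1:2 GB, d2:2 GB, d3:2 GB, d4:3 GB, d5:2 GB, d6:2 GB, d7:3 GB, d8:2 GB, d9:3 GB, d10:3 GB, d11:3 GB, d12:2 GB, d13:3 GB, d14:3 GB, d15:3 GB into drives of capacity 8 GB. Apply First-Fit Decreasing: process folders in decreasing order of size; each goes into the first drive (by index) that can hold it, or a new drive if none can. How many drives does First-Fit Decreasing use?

5

Sorted descending: 3, 3, 3, 3, 3, 3, 3, 3, 2, 2, 2, 2, 2, 2, 2.
Put 3 GB in drive 1; 5 GB remain.
Put 3 GB in drive 1; 2 GB remain.
Put 3 GB in drive 2; 5 GB remain.
Put 3 GB in drive 2; 2 GB remain.
Put 3 GB in drive 3; 5 GB remain.
Put 3 GB in drive 3; 2 GB remain.
Put 3 GB in drive 4; 5 GB remain.
Put 3 GB in drive 4; 2 GB remain.
Put 2 GB in drive 1; 0 GB remain.
Put 2 GB in drive 2; 0 GB remain.
Put 2 GB in drive 3; 0 GB remain.
Put 2 GB in drive 4; 0 GB remain.
Put 2 GB in drive 5; 6 GB remain.
Put 2 GB in drive 5; 4 GB remain.
Put 2 GB in drive 5; 2 GB remain.
Final drives: [3,3,2] [3,3,2] [3,3,2] [3,3,2] [2,2,2].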